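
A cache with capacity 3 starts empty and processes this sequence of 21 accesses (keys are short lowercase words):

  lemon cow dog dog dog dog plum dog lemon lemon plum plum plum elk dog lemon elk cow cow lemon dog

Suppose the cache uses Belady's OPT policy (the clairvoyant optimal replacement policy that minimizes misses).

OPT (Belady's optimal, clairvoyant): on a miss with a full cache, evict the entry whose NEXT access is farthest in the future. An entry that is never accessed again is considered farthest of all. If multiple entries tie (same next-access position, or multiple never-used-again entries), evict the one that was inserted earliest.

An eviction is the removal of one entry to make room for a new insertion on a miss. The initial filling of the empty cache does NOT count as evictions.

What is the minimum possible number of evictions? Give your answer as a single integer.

Answer: 3

Derivation:
OPT (Belady) simulation (capacity=3):
  1. access lemon: MISS. Cache: [lemon]
  2. access cow: MISS. Cache: [lemon cow]
  3. access dog: MISS. Cache: [lemon cow dog]
  4. access dog: HIT. Next use of dog: step 5. Cache: [lemon cow dog]
  5. access dog: HIT. Next use of dog: step 6. Cache: [lemon cow dog]
  6. access dog: HIT. Next use of dog: step 8. Cache: [lemon cow dog]
  7. access plum: MISS, evict cow (next use: step 18). Cache: [lemon dog plum]
  8. access dog: HIT. Next use of dog: step 15. Cache: [lemon dog plum]
  9. access lemon: HIT. Next use of lemon: step 10. Cache: [lemon dog plum]
  10. access lemon: HIT. Next use of lemon: step 16. Cache: [lemon dog plum]
  11. access plum: HIT. Next use of plum: step 12. Cache: [lemon dog plum]
  12. access plum: HIT. Next use of plum: step 13. Cache: [lemon dog plum]
  13. access plum: HIT. Next use of plum: never. Cache: [lemon dog plum]
  14. access elk: MISS, evict plum (next use: never). Cache: [lemon dog elk]
  15. access dog: HIT. Next use of dog: step 21. Cache: [lemon dog elk]
  16. access lemon: HIT. Next use of lemon: step 20. Cache: [lemon dog elk]
  17. access elk: HIT. Next use of elk: never. Cache: [lemon dog elk]
  18. access cow: MISS, evict elk (next use: never). Cache: [lemon dog cow]
  19. access cow: HIT. Next use of cow: never. Cache: [lemon dog cow]
  20. access lemon: HIT. Next use of lemon: never. Cache: [lemon dog cow]
  21. access dog: HIT. Next use of dog: never. Cache: [lemon dog cow]
Total: 15 hits, 6 misses, 3 evictions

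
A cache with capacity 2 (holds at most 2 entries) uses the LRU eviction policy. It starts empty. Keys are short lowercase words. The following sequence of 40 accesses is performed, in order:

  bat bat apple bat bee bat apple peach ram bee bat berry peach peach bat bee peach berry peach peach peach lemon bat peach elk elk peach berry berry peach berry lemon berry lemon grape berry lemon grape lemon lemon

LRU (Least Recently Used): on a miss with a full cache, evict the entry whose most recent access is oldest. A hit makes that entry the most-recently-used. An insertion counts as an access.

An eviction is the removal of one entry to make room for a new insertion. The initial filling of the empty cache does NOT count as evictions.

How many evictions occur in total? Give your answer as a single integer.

LRU simulation (capacity=2):
  1. access bat: MISS. Cache (LRU->MRU): [bat]
  2. access bat: HIT. Cache (LRU->MRU): [bat]
  3. access apple: MISS. Cache (LRU->MRU): [bat apple]
  4. access bat: HIT. Cache (LRU->MRU): [apple bat]
  5. access bee: MISS, evict apple. Cache (LRU->MRU): [bat bee]
  6. access bat: HIT. Cache (LRU->MRU): [bee bat]
  7. access apple: MISS, evict bee. Cache (LRU->MRU): [bat apple]
  8. access peach: MISS, evict bat. Cache (LRU->MRU): [apple peach]
  9. access ram: MISS, evict apple. Cache (LRU->MRU): [peach ram]
  10. access bee: MISS, evict peach. Cache (LRU->MRU): [ram bee]
  11. access bat: MISS, evict ram. Cache (LRU->MRU): [bee bat]
  12. access berry: MISS, evict bee. Cache (LRU->MRU): [bat berry]
  13. access peach: MISS, evict bat. Cache (LRU->MRU): [berry peach]
  14. access peach: HIT. Cache (LRU->MRU): [berry peach]
  15. access bat: MISS, evict berry. Cache (LRU->MRU): [peach bat]
  16. access bee: MISS, evict peach. Cache (LRU->MRU): [bat bee]
  17. access peach: MISS, evict bat. Cache (LRU->MRU): [bee peach]
  18. access berry: MISS, evict bee. Cache (LRU->MRU): [peach berry]
  19. access peach: HIT. Cache (LRU->MRU): [berry peach]
  20. access peach: HIT. Cache (LRU->MRU): [berry peach]
  21. access peach: HIT. Cache (LRU->MRU): [berry peach]
  22. access lemon: MISS, evict berry. Cache (LRU->MRU): [peach lemon]
  23. access bat: MISS, evict peach. Cache (LRU->MRU): [lemon bat]
  24. access peach: MISS, evict lemon. Cache (LRU->MRU): [bat peach]
  25. access elk: MISS, evict bat. Cache (LRU->MRU): [peach elk]
  26. access elk: HIT. Cache (LRU->MRU): [peach elk]
  27. access peach: HIT. Cache (LRU->MRU): [elk peach]
  28. access berry: MISS, evict elk. Cache (LRU->MRU): [peach berry]
  29. access berry: HIT. Cache (LRU->MRU): [peach berry]
  30. access peach: HIT. Cache (LRU->MRU): [berry peach]
  31. access berry: HIT. Cache (LRU->MRU): [peach berry]
  32. access lemon: MISS, evict peach. Cache (LRU->MRU): [berry lemon]
  33. access berry: HIT. Cache (LRU->MRU): [lemon berry]
  34. access lemon: HIT. Cache (LRU->MRU): [berry lemon]
  35. access grape: MISS, evict berry. Cache (LRU->MRU): [lemon grape]
  36. access berry: MISS, evict lemon. Cache (LRU->MRU): [grape berry]
  37. access lemon: MISS, evict grape. Cache (LRU->MRU): [berry lemon]
  38. access grape: MISS, evict berry. Cache (LRU->MRU): [lemon grape]
  39. access lemon: HIT. Cache (LRU->MRU): [grape lemon]
  40. access lemon: HIT. Cache (LRU->MRU): [grape lemon]
Total: 16 hits, 24 misses, 22 evictions

Answer: 22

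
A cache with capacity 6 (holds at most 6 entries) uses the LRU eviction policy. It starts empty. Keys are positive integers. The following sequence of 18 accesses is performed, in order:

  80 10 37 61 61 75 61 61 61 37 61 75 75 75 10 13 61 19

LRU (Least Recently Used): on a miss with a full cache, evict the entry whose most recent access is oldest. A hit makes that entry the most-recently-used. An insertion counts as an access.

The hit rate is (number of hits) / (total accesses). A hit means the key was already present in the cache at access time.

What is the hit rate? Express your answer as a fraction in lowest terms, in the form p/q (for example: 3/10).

LRU simulation (capacity=6):
  1. access 80: MISS. Cache (LRU->MRU): [80]
  2. access 10: MISS. Cache (LRU->MRU): [80 10]
  3. access 37: MISS. Cache (LRU->MRU): [80 10 37]
  4. access 61: MISS. Cache (LRU->MRU): [80 10 37 61]
  5. access 61: HIT. Cache (LRU->MRU): [80 10 37 61]
  6. access 75: MISS. Cache (LRU->MRU): [80 10 37 61 75]
  7. access 61: HIT. Cache (LRU->MRU): [80 10 37 75 61]
  8. access 61: HIT. Cache (LRU->MRU): [80 10 37 75 61]
  9. access 61: HIT. Cache (LRU->MRU): [80 10 37 75 61]
  10. access 37: HIT. Cache (LRU->MRU): [80 10 75 61 37]
  11. access 61: HIT. Cache (LRU->MRU): [80 10 75 37 61]
  12. access 75: HIT. Cache (LRU->MRU): [80 10 37 61 75]
  13. access 75: HIT. Cache (LRU->MRU): [80 10 37 61 75]
  14. access 75: HIT. Cache (LRU->MRU): [80 10 37 61 75]
  15. access 10: HIT. Cache (LRU->MRU): [80 37 61 75 10]
  16. access 13: MISS. Cache (LRU->MRU): [80 37 61 75 10 13]
  17. access 61: HIT. Cache (LRU->MRU): [80 37 75 10 13 61]
  18. access 19: MISS, evict 80. Cache (LRU->MRU): [37 75 10 13 61 19]
Total: 11 hits, 7 misses, 1 evictions

Hit rate = 11/18

Answer: 11/18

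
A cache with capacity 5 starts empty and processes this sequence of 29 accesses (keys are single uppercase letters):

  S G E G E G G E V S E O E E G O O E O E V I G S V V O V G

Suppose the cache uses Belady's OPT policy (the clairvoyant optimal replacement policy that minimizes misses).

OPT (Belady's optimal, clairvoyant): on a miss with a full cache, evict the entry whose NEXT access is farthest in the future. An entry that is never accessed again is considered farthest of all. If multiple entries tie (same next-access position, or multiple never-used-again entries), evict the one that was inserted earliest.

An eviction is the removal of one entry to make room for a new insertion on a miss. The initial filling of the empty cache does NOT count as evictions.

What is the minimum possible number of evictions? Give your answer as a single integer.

Answer: 1

Derivation:
OPT (Belady) simulation (capacity=5):
  1. access S: MISS. Cache: [S]
  2. access G: MISS. Cache: [S G]
  3. access E: MISS. Cache: [S G E]
  4. access G: HIT. Next use of G: step 6. Cache: [S G E]
  5. access E: HIT. Next use of E: step 8. Cache: [S G E]
  6. access G: HIT. Next use of G: step 7. Cache: [S G E]
  7. access G: HIT. Next use of G: step 15. Cache: [S G E]
  8. access E: HIT. Next use of E: step 11. Cache: [S G E]
  9. access V: MISS. Cache: [S G E V]
  10. access S: HIT. Next use of S: step 24. Cache: [S G E V]
  11. access E: HIT. Next use of E: step 13. Cache: [S G E V]
  12. access O: MISS. Cache: [S G E V O]
  13. access E: HIT. Next use of E: step 14. Cache: [S G E V O]
  14. access E: HIT. Next use of E: step 18. Cache: [S G E V O]
  15. access G: HIT. Next use of G: step 23. Cache: [S G E V O]
  16. access O: HIT. Next use of O: step 17. Cache: [S G E V O]
  17. access O: HIT. Next use of O: step 19. Cache: [S G E V O]
  18. access E: HIT. Next use of E: step 20. Cache: [S G E V O]
  19. access O: HIT. Next use of O: step 27. Cache: [S G E V O]
  20. access E: HIT. Next use of E: never. Cache: [S G E V O]
  21. access V: HIT. Next use of V: step 25. Cache: [S G E V O]
  22. access I: MISS, evict E (next use: never). Cache: [S G V O I]
  23. access G: HIT. Next use of G: step 29. Cache: [S G V O I]
  24. access S: HIT. Next use of S: never. Cache: [S G V O I]
  25. access V: HIT. Next use of V: step 26. Cache: [S G V O I]
  26. access V: HIT. Next use of V: step 28. Cache: [S G V O I]
  27. access O: HIT. Next use of O: never. Cache: [S G V O I]
  28. access V: HIT. Next use of V: never. Cache: [S G V O I]
  29. access G: HIT. Next use of G: never. Cache: [S G V O I]
Total: 23 hits, 6 misses, 1 evictions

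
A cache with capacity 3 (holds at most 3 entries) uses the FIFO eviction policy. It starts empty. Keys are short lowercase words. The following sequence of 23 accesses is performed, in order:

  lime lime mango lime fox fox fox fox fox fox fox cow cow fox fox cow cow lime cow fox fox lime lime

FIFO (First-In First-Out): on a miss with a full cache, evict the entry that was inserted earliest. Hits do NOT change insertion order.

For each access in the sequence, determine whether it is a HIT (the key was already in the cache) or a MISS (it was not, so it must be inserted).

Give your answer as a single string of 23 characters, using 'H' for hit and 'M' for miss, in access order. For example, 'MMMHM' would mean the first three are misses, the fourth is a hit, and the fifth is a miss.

Answer: MHMHMHHHHHHMHHHHHMHHHHH

Derivation:
FIFO simulation (capacity=3):
  1. access lime: MISS. Cache (old->new): [lime]
  2. access lime: HIT. Cache (old->new): [lime]
  3. access mango: MISS. Cache (old->new): [lime mango]
  4. access lime: HIT. Cache (old->new): [lime mango]
  5. access fox: MISS. Cache (old->new): [lime mango fox]
  6. access fox: HIT. Cache (old->new): [lime mango fox]
  7. access fox: HIT. Cache (old->new): [lime mango fox]
  8. access fox: HIT. Cache (old->new): [lime mango fox]
  9. access fox: HIT. Cache (old->new): [lime mango fox]
  10. access fox: HIT. Cache (old->new): [lime mango fox]
  11. access fox: HIT. Cache (old->new): [lime mango fox]
  12. access cow: MISS, evict lime. Cache (old->new): [mango fox cow]
  13. access cow: HIT. Cache (old->new): [mango fox cow]
  14. access fox: HIT. Cache (old->new): [mango fox cow]
  15. access fox: HIT. Cache (old->new): [mango fox cow]
  16. access cow: HIT. Cache (old->new): [mango fox cow]
  17. access cow: HIT. Cache (old->new): [mango fox cow]
  18. access lime: MISS, evict mango. Cache (old->new): [fox cow lime]
  19. access cow: HIT. Cache (old->new): [fox cow lime]
  20. access fox: HIT. Cache (old->new): [fox cow lime]
  21. access fox: HIT. Cache (old->new): [fox cow lime]
  22. access lime: HIT. Cache (old->new): [fox cow lime]
  23. access lime: HIT. Cache (old->new): [fox cow lime]
Total: 18 hits, 5 misses, 2 evictions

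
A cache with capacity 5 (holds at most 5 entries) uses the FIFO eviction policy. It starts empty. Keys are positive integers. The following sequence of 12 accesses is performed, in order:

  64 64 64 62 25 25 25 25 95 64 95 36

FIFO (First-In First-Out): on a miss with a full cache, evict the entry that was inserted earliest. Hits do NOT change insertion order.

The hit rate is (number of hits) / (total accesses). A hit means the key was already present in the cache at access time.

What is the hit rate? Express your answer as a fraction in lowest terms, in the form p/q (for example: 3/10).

Answer: 7/12

Derivation:
FIFO simulation (capacity=5):
  1. access 64: MISS. Cache (old->new): [64]
  2. access 64: HIT. Cache (old->new): [64]
  3. access 64: HIT. Cache (old->new): [64]
  4. access 62: MISS. Cache (old->new): [64 62]
  5. access 25: MISS. Cache (old->new): [64 62 25]
  6. access 25: HIT. Cache (old->new): [64 62 25]
  7. access 25: HIT. Cache (old->new): [64 62 25]
  8. access 25: HIT. Cache (old->new): [64 62 25]
  9. access 95: MISS. Cache (old->new): [64 62 25 95]
  10. access 64: HIT. Cache (old->new): [64 62 25 95]
  11. access 95: HIT. Cache (old->new): [64 62 25 95]
  12. access 36: MISS. Cache (old->new): [64 62 25 95 36]
Total: 7 hits, 5 misses, 0 evictions

Hit rate = 7/12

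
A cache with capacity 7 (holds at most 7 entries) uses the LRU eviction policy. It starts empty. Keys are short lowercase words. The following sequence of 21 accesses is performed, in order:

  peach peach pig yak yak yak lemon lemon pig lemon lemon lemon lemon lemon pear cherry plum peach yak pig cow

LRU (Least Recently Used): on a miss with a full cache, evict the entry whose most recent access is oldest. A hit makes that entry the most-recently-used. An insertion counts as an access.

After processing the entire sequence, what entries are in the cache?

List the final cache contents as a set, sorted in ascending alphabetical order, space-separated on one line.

Answer: cherry cow peach pear pig plum yak

Derivation:
LRU simulation (capacity=7):
  1. access peach: MISS. Cache (LRU->MRU): [peach]
  2. access peach: HIT. Cache (LRU->MRU): [peach]
  3. access pig: MISS. Cache (LRU->MRU): [peach pig]
  4. access yak: MISS. Cache (LRU->MRU): [peach pig yak]
  5. access yak: HIT. Cache (LRU->MRU): [peach pig yak]
  6. access yak: HIT. Cache (LRU->MRU): [peach pig yak]
  7. access lemon: MISS. Cache (LRU->MRU): [peach pig yak lemon]
  8. access lemon: HIT. Cache (LRU->MRU): [peach pig yak lemon]
  9. access pig: HIT. Cache (LRU->MRU): [peach yak lemon pig]
  10. access lemon: HIT. Cache (LRU->MRU): [peach yak pig lemon]
  11. access lemon: HIT. Cache (LRU->MRU): [peach yak pig lemon]
  12. access lemon: HIT. Cache (LRU->MRU): [peach yak pig lemon]
  13. access lemon: HIT. Cache (LRU->MRU): [peach yak pig lemon]
  14. access lemon: HIT. Cache (LRU->MRU): [peach yak pig lemon]
  15. access pear: MISS. Cache (LRU->MRU): [peach yak pig lemon pear]
  16. access cherry: MISS. Cache (LRU->MRU): [peach yak pig lemon pear cherry]
  17. access plum: MISS. Cache (LRU->MRU): [peach yak pig lemon pear cherry plum]
  18. access peach: HIT. Cache (LRU->MRU): [yak pig lemon pear cherry plum peach]
  19. access yak: HIT. Cache (LRU->MRU): [pig lemon pear cherry plum peach yak]
  20. access pig: HIT. Cache (LRU->MRU): [lemon pear cherry plum peach yak pig]
  21. access cow: MISS, evict lemon. Cache (LRU->MRU): [pear cherry plum peach yak pig cow]
Total: 13 hits, 8 misses, 1 evictions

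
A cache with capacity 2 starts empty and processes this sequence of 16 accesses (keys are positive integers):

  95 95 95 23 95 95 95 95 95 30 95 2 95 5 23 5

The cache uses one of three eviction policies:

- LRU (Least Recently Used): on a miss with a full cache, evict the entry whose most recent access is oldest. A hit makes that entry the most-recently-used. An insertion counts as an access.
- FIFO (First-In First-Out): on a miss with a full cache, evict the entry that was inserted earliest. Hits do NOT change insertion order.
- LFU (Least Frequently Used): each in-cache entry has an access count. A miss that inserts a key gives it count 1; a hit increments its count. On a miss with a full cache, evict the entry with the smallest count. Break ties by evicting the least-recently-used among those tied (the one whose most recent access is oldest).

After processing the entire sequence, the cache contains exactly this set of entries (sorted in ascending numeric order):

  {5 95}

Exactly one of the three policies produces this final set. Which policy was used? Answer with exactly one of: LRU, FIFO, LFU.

Simulating under each policy and comparing final sets:
  LRU: final set = {5 23} -> differs
  FIFO: final set = {5 23} -> differs
  LFU: final set = {5 95} -> MATCHES target
Only LFU produces the target set.

Answer: LFU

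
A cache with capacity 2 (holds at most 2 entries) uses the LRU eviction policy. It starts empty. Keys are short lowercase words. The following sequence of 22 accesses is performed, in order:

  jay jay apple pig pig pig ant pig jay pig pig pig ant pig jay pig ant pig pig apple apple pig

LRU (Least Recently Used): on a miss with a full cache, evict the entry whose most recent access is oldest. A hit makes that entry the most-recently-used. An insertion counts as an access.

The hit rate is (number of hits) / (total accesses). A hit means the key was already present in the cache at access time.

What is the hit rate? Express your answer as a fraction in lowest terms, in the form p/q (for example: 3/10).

Answer: 13/22

Derivation:
LRU simulation (capacity=2):
  1. access jay: MISS. Cache (LRU->MRU): [jay]
  2. access jay: HIT. Cache (LRU->MRU): [jay]
  3. access apple: MISS. Cache (LRU->MRU): [jay apple]
  4. access pig: MISS, evict jay. Cache (LRU->MRU): [apple pig]
  5. access pig: HIT. Cache (LRU->MRU): [apple pig]
  6. access pig: HIT. Cache (LRU->MRU): [apple pig]
  7. access ant: MISS, evict apple. Cache (LRU->MRU): [pig ant]
  8. access pig: HIT. Cache (LRU->MRU): [ant pig]
  9. access jay: MISS, evict ant. Cache (LRU->MRU): [pig jay]
  10. access pig: HIT. Cache (LRU->MRU): [jay pig]
  11. access pig: HIT. Cache (LRU->MRU): [jay pig]
  12. access pig: HIT. Cache (LRU->MRU): [jay pig]
  13. access ant: MISS, evict jay. Cache (LRU->MRU): [pig ant]
  14. access pig: HIT. Cache (LRU->MRU): [ant pig]
  15. access jay: MISS, evict ant. Cache (LRU->MRU): [pig jay]
  16. access pig: HIT. Cache (LRU->MRU): [jay pig]
  17. access ant: MISS, evict jay. Cache (LRU->MRU): [pig ant]
  18. access pig: HIT. Cache (LRU->MRU): [ant pig]
  19. access pig: HIT. Cache (LRU->MRU): [ant pig]
  20. access apple: MISS, evict ant. Cache (LRU->MRU): [pig apple]
  21. access apple: HIT. Cache (LRU->MRU): [pig apple]
  22. access pig: HIT. Cache (LRU->MRU): [apple pig]
Total: 13 hits, 9 misses, 7 evictions

Hit rate = 13/22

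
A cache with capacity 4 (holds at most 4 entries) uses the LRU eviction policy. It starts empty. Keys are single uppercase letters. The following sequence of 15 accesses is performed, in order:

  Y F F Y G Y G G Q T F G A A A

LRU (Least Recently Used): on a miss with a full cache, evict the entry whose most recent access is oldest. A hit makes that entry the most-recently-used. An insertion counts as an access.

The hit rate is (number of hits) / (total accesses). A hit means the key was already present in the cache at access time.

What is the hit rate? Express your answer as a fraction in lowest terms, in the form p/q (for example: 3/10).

LRU simulation (capacity=4):
  1. access Y: MISS. Cache (LRU->MRU): [Y]
  2. access F: MISS. Cache (LRU->MRU): [Y F]
  3. access F: HIT. Cache (LRU->MRU): [Y F]
  4. access Y: HIT. Cache (LRU->MRU): [F Y]
  5. access G: MISS. Cache (LRU->MRU): [F Y G]
  6. access Y: HIT. Cache (LRU->MRU): [F G Y]
  7. access G: HIT. Cache (LRU->MRU): [F Y G]
  8. access G: HIT. Cache (LRU->MRU): [F Y G]
  9. access Q: MISS. Cache (LRU->MRU): [F Y G Q]
  10. access T: MISS, evict F. Cache (LRU->MRU): [Y G Q T]
  11. access F: MISS, evict Y. Cache (LRU->MRU): [G Q T F]
  12. access G: HIT. Cache (LRU->MRU): [Q T F G]
  13. access A: MISS, evict Q. Cache (LRU->MRU): [T F G A]
  14. access A: HIT. Cache (LRU->MRU): [T F G A]
  15. access A: HIT. Cache (LRU->MRU): [T F G A]
Total: 8 hits, 7 misses, 3 evictions

Hit rate = 8/15

Answer: 8/15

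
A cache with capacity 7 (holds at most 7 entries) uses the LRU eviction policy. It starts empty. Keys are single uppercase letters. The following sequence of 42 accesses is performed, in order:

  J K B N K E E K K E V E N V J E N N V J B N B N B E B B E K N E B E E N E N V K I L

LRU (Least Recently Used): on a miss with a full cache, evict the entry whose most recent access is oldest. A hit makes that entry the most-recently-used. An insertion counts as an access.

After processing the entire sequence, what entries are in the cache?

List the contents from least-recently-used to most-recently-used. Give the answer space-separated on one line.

LRU simulation (capacity=7):
  1. access J: MISS. Cache (LRU->MRU): [J]
  2. access K: MISS. Cache (LRU->MRU): [J K]
  3. access B: MISS. Cache (LRU->MRU): [J K B]
  4. access N: MISS. Cache (LRU->MRU): [J K B N]
  5. access K: HIT. Cache (LRU->MRU): [J B N K]
  6. access E: MISS. Cache (LRU->MRU): [J B N K E]
  7. access E: HIT. Cache (LRU->MRU): [J B N K E]
  8. access K: HIT. Cache (LRU->MRU): [J B N E K]
  9. access K: HIT. Cache (LRU->MRU): [J B N E K]
  10. access E: HIT. Cache (LRU->MRU): [J B N K E]
  11. access V: MISS. Cache (LRU->MRU): [J B N K E V]
  12. access E: HIT. Cache (LRU->MRU): [J B N K V E]
  13. access N: HIT. Cache (LRU->MRU): [J B K V E N]
  14. access V: HIT. Cache (LRU->MRU): [J B K E N V]
  15. access J: HIT. Cache (LRU->MRU): [B K E N V J]
  16. access E: HIT. Cache (LRU->MRU): [B K N V J E]
  17. access N: HIT. Cache (LRU->MRU): [B K V J E N]
  18. access N: HIT. Cache (LRU->MRU): [B K V J E N]
  19. access V: HIT. Cache (LRU->MRU): [B K J E N V]
  20. access J: HIT. Cache (LRU->MRU): [B K E N V J]
  21. access B: HIT. Cache (LRU->MRU): [K E N V J B]
  22. access N: HIT. Cache (LRU->MRU): [K E V J B N]
  23. access B: HIT. Cache (LRU->MRU): [K E V J N B]
  24. access N: HIT. Cache (LRU->MRU): [K E V J B N]
  25. access B: HIT. Cache (LRU->MRU): [K E V J N B]
  26. access E: HIT. Cache (LRU->MRU): [K V J N B E]
  27. access B: HIT. Cache (LRU->MRU): [K V J N E B]
  28. access B: HIT. Cache (LRU->MRU): [K V J N E B]
  29. access E: HIT. Cache (LRU->MRU): [K V J N B E]
  30. access K: HIT. Cache (LRU->MRU): [V J N B E K]
  31. access N: HIT. Cache (LRU->MRU): [V J B E K N]
  32. access E: HIT. Cache (LRU->MRU): [V J B K N E]
  33. access B: HIT. Cache (LRU->MRU): [V J K N E B]
  34. access E: HIT. Cache (LRU->MRU): [V J K N B E]
  35. access E: HIT. Cache (LRU->MRU): [V J K N B E]
  36. access N: HIT. Cache (LRU->MRU): [V J K B E N]
  37. access E: HIT. Cache (LRU->MRU): [V J K B N E]
  38. access N: HIT. Cache (LRU->MRU): [V J K B E N]
  39. access V: HIT. Cache (LRU->MRU): [J K B E N V]
  40. access K: HIT. Cache (LRU->MRU): [J B E N V K]
  41. access I: MISS. Cache (LRU->MRU): [J B E N V K I]
  42. access L: MISS, evict J. Cache (LRU->MRU): [B E N V K I L]
Total: 34 hits, 8 misses, 1 evictions

Answer: B E N V K I L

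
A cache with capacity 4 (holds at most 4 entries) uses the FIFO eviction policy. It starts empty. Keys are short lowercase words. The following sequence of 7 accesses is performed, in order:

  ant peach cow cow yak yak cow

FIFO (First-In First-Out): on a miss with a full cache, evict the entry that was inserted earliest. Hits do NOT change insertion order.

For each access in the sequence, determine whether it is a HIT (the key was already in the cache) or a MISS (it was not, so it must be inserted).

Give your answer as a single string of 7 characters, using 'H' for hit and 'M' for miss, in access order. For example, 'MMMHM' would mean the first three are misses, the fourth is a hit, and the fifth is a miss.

FIFO simulation (capacity=4):
  1. access ant: MISS. Cache (old->new): [ant]
  2. access peach: MISS. Cache (old->new): [ant peach]
  3. access cow: MISS. Cache (old->new): [ant peach cow]
  4. access cow: HIT. Cache (old->new): [ant peach cow]
  5. access yak: MISS. Cache (old->new): [ant peach cow yak]
  6. access yak: HIT. Cache (old->new): [ant peach cow yak]
  7. access cow: HIT. Cache (old->new): [ant peach cow yak]
Total: 3 hits, 4 misses, 0 evictions

Answer: MMMHMHH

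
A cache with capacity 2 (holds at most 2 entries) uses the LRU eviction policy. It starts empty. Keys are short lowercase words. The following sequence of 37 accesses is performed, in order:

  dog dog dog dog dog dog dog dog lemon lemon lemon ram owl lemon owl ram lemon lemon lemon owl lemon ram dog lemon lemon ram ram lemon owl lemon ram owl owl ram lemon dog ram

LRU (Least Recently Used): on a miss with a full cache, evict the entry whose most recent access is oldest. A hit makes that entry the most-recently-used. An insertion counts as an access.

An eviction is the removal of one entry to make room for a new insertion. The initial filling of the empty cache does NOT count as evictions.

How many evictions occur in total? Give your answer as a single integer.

Answer: 16

Derivation:
LRU simulation (capacity=2):
  1. access dog: MISS. Cache (LRU->MRU): [dog]
  2. access dog: HIT. Cache (LRU->MRU): [dog]
  3. access dog: HIT. Cache (LRU->MRU): [dog]
  4. access dog: HIT. Cache (LRU->MRU): [dog]
  5. access dog: HIT. Cache (LRU->MRU): [dog]
  6. access dog: HIT. Cache (LRU->MRU): [dog]
  7. access dog: HIT. Cache (LRU->MRU): [dog]
  8. access dog: HIT. Cache (LRU->MRU): [dog]
  9. access lemon: MISS. Cache (LRU->MRU): [dog lemon]
  10. access lemon: HIT. Cache (LRU->MRU): [dog lemon]
  11. access lemon: HIT. Cache (LRU->MRU): [dog lemon]
  12. access ram: MISS, evict dog. Cache (LRU->MRU): [lemon ram]
  13. access owl: MISS, evict lemon. Cache (LRU->MRU): [ram owl]
  14. access lemon: MISS, evict ram. Cache (LRU->MRU): [owl lemon]
  15. access owl: HIT. Cache (LRU->MRU): [lemon owl]
  16. access ram: MISS, evict lemon. Cache (LRU->MRU): [owl ram]
  17. access lemon: MISS, evict owl. Cache (LRU->MRU): [ram lemon]
  18. access lemon: HIT. Cache (LRU->MRU): [ram lemon]
  19. access lemon: HIT. Cache (LRU->MRU): [ram lemon]
  20. access owl: MISS, evict ram. Cache (LRU->MRU): [lemon owl]
  21. access lemon: HIT. Cache (LRU->MRU): [owl lemon]
  22. access ram: MISS, evict owl. Cache (LRU->MRU): [lemon ram]
  23. access dog: MISS, evict lemon. Cache (LRU->MRU): [ram dog]
  24. access lemon: MISS, evict ram. Cache (LRU->MRU): [dog lemon]
  25. access lemon: HIT. Cache (LRU->MRU): [dog lemon]
  26. access ram: MISS, evict dog. Cache (LRU->MRU): [lemon ram]
  27. access ram: HIT. Cache (LRU->MRU): [lemon ram]
  28. access lemon: HIT. Cache (LRU->MRU): [ram lemon]
  29. access owl: MISS, evict ram. Cache (LRU->MRU): [lemon owl]
  30. access lemon: HIT. Cache (LRU->MRU): [owl lemon]
  31. access ram: MISS, evict owl. Cache (LRU->MRU): [lemon ram]
  32. access owl: MISS, evict lemon. Cache (LRU->MRU): [ram owl]
  33. access owl: HIT. Cache (LRU->MRU): [ram owl]
  34. access ram: HIT. Cache (LRU->MRU): [owl ram]
  35. access lemon: MISS, evict owl. Cache (LRU->MRU): [ram lemon]
  36. access dog: MISS, evict ram. Cache (LRU->MRU): [lemon dog]
  37. access ram: MISS, evict lemon. Cache (LRU->MRU): [dog ram]
Total: 19 hits, 18 misses, 16 evictions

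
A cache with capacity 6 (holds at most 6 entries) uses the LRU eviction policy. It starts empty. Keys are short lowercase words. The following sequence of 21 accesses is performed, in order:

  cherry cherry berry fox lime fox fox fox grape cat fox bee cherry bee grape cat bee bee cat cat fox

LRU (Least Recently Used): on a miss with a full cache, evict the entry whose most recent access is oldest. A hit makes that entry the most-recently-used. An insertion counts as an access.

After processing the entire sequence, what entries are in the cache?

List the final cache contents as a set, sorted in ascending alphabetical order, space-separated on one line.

LRU simulation (capacity=6):
  1. access cherry: MISS. Cache (LRU->MRU): [cherry]
  2. access cherry: HIT. Cache (LRU->MRU): [cherry]
  3. access berry: MISS. Cache (LRU->MRU): [cherry berry]
  4. access fox: MISS. Cache (LRU->MRU): [cherry berry fox]
  5. access lime: MISS. Cache (LRU->MRU): [cherry berry fox lime]
  6. access fox: HIT. Cache (LRU->MRU): [cherry berry lime fox]
  7. access fox: HIT. Cache (LRU->MRU): [cherry berry lime fox]
  8. access fox: HIT. Cache (LRU->MRU): [cherry berry lime fox]
  9. access grape: MISS. Cache (LRU->MRU): [cherry berry lime fox grape]
  10. access cat: MISS. Cache (LRU->MRU): [cherry berry lime fox grape cat]
  11. access fox: HIT. Cache (LRU->MRU): [cherry berry lime grape cat fox]
  12. access bee: MISS, evict cherry. Cache (LRU->MRU): [berry lime grape cat fox bee]
  13. access cherry: MISS, evict berry. Cache (LRU->MRU): [lime grape cat fox bee cherry]
  14. access bee: HIT. Cache (LRU->MRU): [lime grape cat fox cherry bee]
  15. access grape: HIT. Cache (LRU->MRU): [lime cat fox cherry bee grape]
  16. access cat: HIT. Cache (LRU->MRU): [lime fox cherry bee grape cat]
  17. access bee: HIT. Cache (LRU->MRU): [lime fox cherry grape cat bee]
  18. access bee: HIT. Cache (LRU->MRU): [lime fox cherry grape cat bee]
  19. access cat: HIT. Cache (LRU->MRU): [lime fox cherry grape bee cat]
  20. access cat: HIT. Cache (LRU->MRU): [lime fox cherry grape bee cat]
  21. access fox: HIT. Cache (LRU->MRU): [lime cherry grape bee cat fox]
Total: 13 hits, 8 misses, 2 evictions

Answer: bee cat cherry fox grape lime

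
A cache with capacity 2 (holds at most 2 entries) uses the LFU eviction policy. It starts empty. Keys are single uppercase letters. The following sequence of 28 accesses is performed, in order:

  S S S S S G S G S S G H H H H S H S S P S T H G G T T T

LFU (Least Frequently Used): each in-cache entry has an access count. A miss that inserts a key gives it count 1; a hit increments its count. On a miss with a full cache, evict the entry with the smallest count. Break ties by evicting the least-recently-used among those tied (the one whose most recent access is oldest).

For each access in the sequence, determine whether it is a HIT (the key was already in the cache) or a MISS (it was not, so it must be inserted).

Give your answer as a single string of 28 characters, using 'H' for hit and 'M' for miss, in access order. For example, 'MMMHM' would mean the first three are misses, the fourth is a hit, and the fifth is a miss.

Answer: MHHHHMHHHHHMHHHHHHHMHMMMHMHH

Derivation:
LFU simulation (capacity=2):
  1. access S: MISS. Cache: [S(c=1)]
  2. access S: HIT, count now 2. Cache: [S(c=2)]
  3. access S: HIT, count now 3. Cache: [S(c=3)]
  4. access S: HIT, count now 4. Cache: [S(c=4)]
  5. access S: HIT, count now 5. Cache: [S(c=5)]
  6. access G: MISS. Cache: [G(c=1) S(c=5)]
  7. access S: HIT, count now 6. Cache: [G(c=1) S(c=6)]
  8. access G: HIT, count now 2. Cache: [G(c=2) S(c=6)]
  9. access S: HIT, count now 7. Cache: [G(c=2) S(c=7)]
  10. access S: HIT, count now 8. Cache: [G(c=2) S(c=8)]
  11. access G: HIT, count now 3. Cache: [G(c=3) S(c=8)]
  12. access H: MISS, evict G(c=3). Cache: [H(c=1) S(c=8)]
  13. access H: HIT, count now 2. Cache: [H(c=2) S(c=8)]
  14. access H: HIT, count now 3. Cache: [H(c=3) S(c=8)]
  15. access H: HIT, count now 4. Cache: [H(c=4) S(c=8)]
  16. access S: HIT, count now 9. Cache: [H(c=4) S(c=9)]
  17. access H: HIT, count now 5. Cache: [H(c=5) S(c=9)]
  18. access S: HIT, count now 10. Cache: [H(c=5) S(c=10)]
  19. access S: HIT, count now 11. Cache: [H(c=5) S(c=11)]
  20. access P: MISS, evict H(c=5). Cache: [P(c=1) S(c=11)]
  21. access S: HIT, count now 12. Cache: [P(c=1) S(c=12)]
  22. access T: MISS, evict P(c=1). Cache: [T(c=1) S(c=12)]
  23. access H: MISS, evict T(c=1). Cache: [H(c=1) S(c=12)]
  24. access G: MISS, evict H(c=1). Cache: [G(c=1) S(c=12)]
  25. access G: HIT, count now 2. Cache: [G(c=2) S(c=12)]
  26. access T: MISS, evict G(c=2). Cache: [T(c=1) S(c=12)]
  27. access T: HIT, count now 2. Cache: [T(c=2) S(c=12)]
  28. access T: HIT, count now 3. Cache: [T(c=3) S(c=12)]
Total: 20 hits, 8 misses, 6 evictions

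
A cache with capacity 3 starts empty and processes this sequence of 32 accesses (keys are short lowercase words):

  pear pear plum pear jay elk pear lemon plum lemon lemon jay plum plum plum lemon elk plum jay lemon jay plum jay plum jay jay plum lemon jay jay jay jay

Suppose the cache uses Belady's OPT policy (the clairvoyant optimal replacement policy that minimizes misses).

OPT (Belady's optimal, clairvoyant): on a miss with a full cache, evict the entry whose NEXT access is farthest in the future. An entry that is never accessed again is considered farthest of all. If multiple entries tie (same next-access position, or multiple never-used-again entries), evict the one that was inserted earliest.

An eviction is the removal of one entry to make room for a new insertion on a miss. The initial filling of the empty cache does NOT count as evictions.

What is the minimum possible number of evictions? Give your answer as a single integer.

Answer: 5

Derivation:
OPT (Belady) simulation (capacity=3):
  1. access pear: MISS. Cache: [pear]
  2. access pear: HIT. Next use of pear: step 4. Cache: [pear]
  3. access plum: MISS. Cache: [pear plum]
  4. access pear: HIT. Next use of pear: step 7. Cache: [pear plum]
  5. access jay: MISS. Cache: [pear plum jay]
  6. access elk: MISS, evict jay (next use: step 12). Cache: [pear plum elk]
  7. access pear: HIT. Next use of pear: never. Cache: [pear plum elk]
  8. access lemon: MISS, evict pear (next use: never). Cache: [plum elk lemon]
  9. access plum: HIT. Next use of plum: step 13. Cache: [plum elk lemon]
  10. access lemon: HIT. Next use of lemon: step 11. Cache: [plum elk lemon]
  11. access lemon: HIT. Next use of lemon: step 16. Cache: [plum elk lemon]
  12. access jay: MISS, evict elk (next use: step 17). Cache: [plum lemon jay]
  13. access plum: HIT. Next use of plum: step 14. Cache: [plum lemon jay]
  14. access plum: HIT. Next use of plum: step 15. Cache: [plum lemon jay]
  15. access plum: HIT. Next use of plum: step 18. Cache: [plum lemon jay]
  16. access lemon: HIT. Next use of lemon: step 20. Cache: [plum lemon jay]
  17. access elk: MISS, evict lemon (next use: step 20). Cache: [plum jay elk]
  18. access plum: HIT. Next use of plum: step 22. Cache: [plum jay elk]
  19. access jay: HIT. Next use of jay: step 21. Cache: [plum jay elk]
  20. access lemon: MISS, evict elk (next use: never). Cache: [plum jay lemon]
  21. access jay: HIT. Next use of jay: step 23. Cache: [plum jay lemon]
  22. access plum: HIT. Next use of plum: step 24. Cache: [plum jay lemon]
  23. access jay: HIT. Next use of jay: step 25. Cache: [plum jay lemon]
  24. access plum: HIT. Next use of plum: step 27. Cache: [plum jay lemon]
  25. access jay: HIT. Next use of jay: step 26. Cache: [plum jay lemon]
  26. access jay: HIT. Next use of jay: step 29. Cache: [plum jay lemon]
  27. access plum: HIT. Next use of plum: never. Cache: [plum jay lemon]
  28. access lemon: HIT. Next use of lemon: never. Cache: [plum jay lemon]
  29. access jay: HIT. Next use of jay: step 30. Cache: [plum jay lemon]
  30. access jay: HIT. Next use of jay: step 31. Cache: [plum jay lemon]
  31. access jay: HIT. Next use of jay: step 32. Cache: [plum jay lemon]
  32. access jay: HIT. Next use of jay: never. Cache: [plum jay lemon]
Total: 24 hits, 8 misses, 5 evictions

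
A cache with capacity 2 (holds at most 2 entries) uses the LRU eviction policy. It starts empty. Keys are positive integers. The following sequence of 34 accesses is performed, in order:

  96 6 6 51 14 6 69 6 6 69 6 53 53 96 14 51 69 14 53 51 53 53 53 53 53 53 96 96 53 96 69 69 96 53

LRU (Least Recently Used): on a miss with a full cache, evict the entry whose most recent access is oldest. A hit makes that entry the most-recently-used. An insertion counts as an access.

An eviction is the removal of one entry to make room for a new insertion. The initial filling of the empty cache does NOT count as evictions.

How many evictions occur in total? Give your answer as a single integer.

LRU simulation (capacity=2):
  1. access 96: MISS. Cache (LRU->MRU): [96]
  2. access 6: MISS. Cache (LRU->MRU): [96 6]
  3. access 6: HIT. Cache (LRU->MRU): [96 6]
  4. access 51: MISS, evict 96. Cache (LRU->MRU): [6 51]
  5. access 14: MISS, evict 6. Cache (LRU->MRU): [51 14]
  6. access 6: MISS, evict 51. Cache (LRU->MRU): [14 6]
  7. access 69: MISS, evict 14. Cache (LRU->MRU): [6 69]
  8. access 6: HIT. Cache (LRU->MRU): [69 6]
  9. access 6: HIT. Cache (LRU->MRU): [69 6]
  10. access 69: HIT. Cache (LRU->MRU): [6 69]
  11. access 6: HIT. Cache (LRU->MRU): [69 6]
  12. access 53: MISS, evict 69. Cache (LRU->MRU): [6 53]
  13. access 53: HIT. Cache (LRU->MRU): [6 53]
  14. access 96: MISS, evict 6. Cache (LRU->MRU): [53 96]
  15. access 14: MISS, evict 53. Cache (LRU->MRU): [96 14]
  16. access 51: MISS, evict 96. Cache (LRU->MRU): [14 51]
  17. access 69: MISS, evict 14. Cache (LRU->MRU): [51 69]
  18. access 14: MISS, evict 51. Cache (LRU->MRU): [69 14]
  19. access 53: MISS, evict 69. Cache (LRU->MRU): [14 53]
  20. access 51: MISS, evict 14. Cache (LRU->MRU): [53 51]
  21. access 53: HIT. Cache (LRU->MRU): [51 53]
  22. access 53: HIT. Cache (LRU->MRU): [51 53]
  23. access 53: HIT. Cache (LRU->MRU): [51 53]
  24. access 53: HIT. Cache (LRU->MRU): [51 53]
  25. access 53: HIT. Cache (LRU->MRU): [51 53]
  26. access 53: HIT. Cache (LRU->MRU): [51 53]
  27. access 96: MISS, evict 51. Cache (LRU->MRU): [53 96]
  28. access 96: HIT. Cache (LRU->MRU): [53 96]
  29. access 53: HIT. Cache (LRU->MRU): [96 53]
  30. access 96: HIT. Cache (LRU->MRU): [53 96]
  31. access 69: MISS, evict 53. Cache (LRU->MRU): [96 69]
  32. access 69: HIT. Cache (LRU->MRU): [96 69]
  33. access 96: HIT. Cache (LRU->MRU): [69 96]
  34. access 53: MISS, evict 69. Cache (LRU->MRU): [96 53]
Total: 17 hits, 17 misses, 15 evictions

Answer: 15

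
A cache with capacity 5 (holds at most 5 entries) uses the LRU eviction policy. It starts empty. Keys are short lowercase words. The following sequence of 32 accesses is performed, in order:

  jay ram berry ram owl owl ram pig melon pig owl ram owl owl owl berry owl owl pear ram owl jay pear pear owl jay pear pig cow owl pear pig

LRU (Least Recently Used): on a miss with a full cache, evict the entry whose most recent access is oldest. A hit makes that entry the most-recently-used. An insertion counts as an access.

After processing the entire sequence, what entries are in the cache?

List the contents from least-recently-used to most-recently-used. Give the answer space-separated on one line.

Answer: jay cow owl pear pig

Derivation:
LRU simulation (capacity=5):
  1. access jay: MISS. Cache (LRU->MRU): [jay]
  2. access ram: MISS. Cache (LRU->MRU): [jay ram]
  3. access berry: MISS. Cache (LRU->MRU): [jay ram berry]
  4. access ram: HIT. Cache (LRU->MRU): [jay berry ram]
  5. access owl: MISS. Cache (LRU->MRU): [jay berry ram owl]
  6. access owl: HIT. Cache (LRU->MRU): [jay berry ram owl]
  7. access ram: HIT. Cache (LRU->MRU): [jay berry owl ram]
  8. access pig: MISS. Cache (LRU->MRU): [jay berry owl ram pig]
  9. access melon: MISS, evict jay. Cache (LRU->MRU): [berry owl ram pig melon]
  10. access pig: HIT. Cache (LRU->MRU): [berry owl ram melon pig]
  11. access owl: HIT. Cache (LRU->MRU): [berry ram melon pig owl]
  12. access ram: HIT. Cache (LRU->MRU): [berry melon pig owl ram]
  13. access owl: HIT. Cache (LRU->MRU): [berry melon pig ram owl]
  14. access owl: HIT. Cache (LRU->MRU): [berry melon pig ram owl]
  15. access owl: HIT. Cache (LRU->MRU): [berry melon pig ram owl]
  16. access berry: HIT. Cache (LRU->MRU): [melon pig ram owl berry]
  17. access owl: HIT. Cache (LRU->MRU): [melon pig ram berry owl]
  18. access owl: HIT. Cache (LRU->MRU): [melon pig ram berry owl]
  19. access pear: MISS, evict melon. Cache (LRU->MRU): [pig ram berry owl pear]
  20. access ram: HIT. Cache (LRU->MRU): [pig berry owl pear ram]
  21. access owl: HIT. Cache (LRU->MRU): [pig berry pear ram owl]
  22. access jay: MISS, evict pig. Cache (LRU->MRU): [berry pear ram owl jay]
  23. access pear: HIT. Cache (LRU->MRU): [berry ram owl jay pear]
  24. access pear: HIT. Cache (LRU->MRU): [berry ram owl jay pear]
  25. access owl: HIT. Cache (LRU->MRU): [berry ram jay pear owl]
  26. access jay: HIT. Cache (LRU->MRU): [berry ram pear owl jay]
  27. access pear: HIT. Cache (LRU->MRU): [berry ram owl jay pear]
  28. access pig: MISS, evict berry. Cache (LRU->MRU): [ram owl jay pear pig]
  29. access cow: MISS, evict ram. Cache (LRU->MRU): [owl jay pear pig cow]
  30. access owl: HIT. Cache (LRU->MRU): [jay pear pig cow owl]
  31. access pear: HIT. Cache (LRU->MRU): [jay pig cow owl pear]
  32. access pig: HIT. Cache (LRU->MRU): [jay cow owl pear pig]
Total: 22 hits, 10 misses, 5 evictions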